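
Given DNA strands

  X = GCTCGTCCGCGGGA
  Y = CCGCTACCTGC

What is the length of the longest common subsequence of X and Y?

8

Taking C at X[2]=Y[1], C at X[4]=Y[2], G at X[5]=Y[3], T at X[6]=Y[5], C at X[7]=Y[7], C at X[8]=Y[8], G at X[9]=Y[10], C at X[10]=Y[11] gives a common subsequence of length 8. dp[14][11] = 8 confirms this is the maximum.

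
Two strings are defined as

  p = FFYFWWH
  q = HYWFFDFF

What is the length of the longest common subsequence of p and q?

Pick F at p[1]=q[5], then F at p[2]=q[7], then F at p[4]=q[8]; all 3 characters appear in both, in order. Since dp[7][8] = 3, nothing longer is possible.

3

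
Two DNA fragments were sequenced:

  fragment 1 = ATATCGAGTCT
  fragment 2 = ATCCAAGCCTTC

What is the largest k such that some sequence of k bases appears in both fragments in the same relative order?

7

Pick A (fragment 1 #1, fragment 2 #1), T (fragment 1 #2, fragment 2 #2), A (fragment 1 #3, fragment 2 #5), A (fragment 1 #7, fragment 2 #6), G (fragment 1 #8, fragment 2 #7), T (fragment 1 #9, fragment 2 #11), C (fragment 1 #10, fragment 2 #12); all 7 bases appear in both, in order. The LCS DP gives dp[11][12] = 7, so this is optimal.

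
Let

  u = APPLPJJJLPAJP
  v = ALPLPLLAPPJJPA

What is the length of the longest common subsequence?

Pick A (u #1, v #1), then P (u #2, v #3), then P (u #3, v #5), then L (u #4, v #7), then P (u #5, v #10), then J (u #7, v #11), then J (u #8, v #12), then P (u #10, v #13), then A (u #11, v #14); all 9 characters appear in both, in order. The LCS DP gives dp[13][14] = 9, so this is optimal.

9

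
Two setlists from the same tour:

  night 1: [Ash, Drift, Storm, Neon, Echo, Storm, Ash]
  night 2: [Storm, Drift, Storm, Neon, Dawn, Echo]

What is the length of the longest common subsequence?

4

Match Drift (night 1 #2, night 2 #2) → Storm (night 1 #3, night 2 #3) → Neon (night 1 #4, night 2 #4) → Echo (night 1 #5, night 2 #6) — 4 songs in the same relative order in both, and the DP table's final entry dp[7][6] is also 4, so no common subsequence is longer.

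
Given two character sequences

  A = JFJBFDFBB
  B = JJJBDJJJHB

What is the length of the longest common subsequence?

Match J at A[1]=B[2], J at A[3]=B[3], B at A[4]=B[4], D at A[6]=B[5], B at A[9]=B[10] — 5 characters in the same relative order in both. Since dp[9][10] = 5, nothing longer is possible.

5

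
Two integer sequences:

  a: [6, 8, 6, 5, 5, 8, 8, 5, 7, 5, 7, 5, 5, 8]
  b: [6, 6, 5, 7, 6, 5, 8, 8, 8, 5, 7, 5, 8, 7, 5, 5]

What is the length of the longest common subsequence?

One common subsequence of length 12: 6 (a #1, b #1), 6 (a #3, b #2), 5 (a #4, b #3), 5 (a #5, b #6), 8 (a #6, b #8), 8 (a #7, b #9), 5 (a #8, b #10), 7 (a #9, b #11), 5 (a #10, b #12), 7 (a #11, b #14), 5 (a #12, b #15), 5 (a #13, b #16). The LCS DP gives dp[14][16] = 12, so this is optimal.

12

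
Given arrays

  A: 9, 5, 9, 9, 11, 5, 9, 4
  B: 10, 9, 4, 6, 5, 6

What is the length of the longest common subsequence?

2

Let dp[i][j] be the LCS length of the first i values of A and the first j values of B. dp[i][j] = dp[i-1][j-1]+1 when the i-th and j-th values match, else max(dp[i-1][j], dp[i][j-1]).
    · 10  9  4  6  5  6
 ·  0  0  0  0  0  0  0
 9  0  0  1  1  1  1  1
 5  0  0  1  1  1  2  2
 9  0  0  1  1  1  2  2
 9  0  0  1  1  1  2  2
11  0  0  1  1  1  2  2
 5  0  0  1  1  1  2  2
 9  0  0  1  1  1  2  2
 4  0  0  1  2  2  2  2
dp[8][6] = 2. One LCS (by backtracking along matches): 9, 5.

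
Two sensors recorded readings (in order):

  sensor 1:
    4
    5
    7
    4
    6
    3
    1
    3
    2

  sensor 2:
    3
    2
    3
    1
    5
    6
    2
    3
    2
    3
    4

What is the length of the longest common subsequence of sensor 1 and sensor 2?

4

Match 5 [2,5]; then 6 [5,6]; then 3 [6,8]; then 3 [8,10] — 4 values in the same relative order in both. Since dp[9][11] = 4, nothing longer is possible.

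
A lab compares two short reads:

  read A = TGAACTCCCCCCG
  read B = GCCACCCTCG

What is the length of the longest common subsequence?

8

Taking G (read A #2, read B #1); then C (read A #5, read B #2); then C (read A #7, read B #3); then C (read A #8, read B #5); then C (read A #9, read B #6); then C (read A #10, read B #7); then C (read A #12, read B #9); then G (read A #13, read B #10) gives a common subsequence of length 8. The LCS DP gives dp[13][10] = 8, so this is optimal.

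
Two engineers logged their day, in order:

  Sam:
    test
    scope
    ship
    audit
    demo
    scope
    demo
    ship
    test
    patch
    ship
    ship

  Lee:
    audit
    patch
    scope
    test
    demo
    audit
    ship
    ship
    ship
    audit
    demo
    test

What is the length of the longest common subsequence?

Match audit (Sam #4, Lee #1), then scope (Sam #6, Lee #3), then demo (Sam #7, Lee #5), then ship (Sam #8, Lee #7), then ship (Sam #11, Lee #8), then ship (Sam #12, Lee #9) — 6 tasks in the same relative order in both, and the DP table's final entry dp[12][12] is also 6, so no common subsequence is longer.

6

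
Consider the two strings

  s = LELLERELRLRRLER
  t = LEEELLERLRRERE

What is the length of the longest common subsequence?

Pick L [1,1]; then E [2,4]; then L [3,5]; then L [4,6]; then E [5,7]; then R [6,8]; then L [8,9]; then R [9,10]; then R [11,11]; then R [12,13]; then E [14,14]; all 11 characters appear in both, in order. The LCS DP gives dp[15][14] = 11, so this is optimal.

11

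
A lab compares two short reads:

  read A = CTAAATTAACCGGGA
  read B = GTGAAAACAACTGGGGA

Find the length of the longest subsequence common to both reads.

Pick T at read A[2]=read B[2] → A at read A[3]=read B[5] → A at read A[4]=read B[6] → A at read A[5]=read B[7] → A at read A[8]=read B[9] → A at read A[9]=read B[10] → C at read A[10]=read B[11] → G at read A[12]=read B[14] → G at read A[13]=read B[15] → G at read A[14]=read B[16] → A at read A[15]=read B[17]; all 11 bases appear in both, in order. The LCS DP gives dp[15][17] = 11, so this is optimal.

11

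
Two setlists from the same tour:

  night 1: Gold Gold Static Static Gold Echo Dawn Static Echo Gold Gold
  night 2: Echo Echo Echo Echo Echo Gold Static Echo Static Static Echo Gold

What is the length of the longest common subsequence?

Taking Gold at night 1[2]=night 2[6]; then Static at night 1[3]=night 2[7]; then Static at night 1[4]=night 2[9]; then Static at night 1[8]=night 2[10]; then Echo at night 1[9]=night 2[11]; then Gold at night 1[11]=night 2[12] gives a common subsequence of length 6. The LCS DP gives dp[11][12] = 6, so this is optimal.

6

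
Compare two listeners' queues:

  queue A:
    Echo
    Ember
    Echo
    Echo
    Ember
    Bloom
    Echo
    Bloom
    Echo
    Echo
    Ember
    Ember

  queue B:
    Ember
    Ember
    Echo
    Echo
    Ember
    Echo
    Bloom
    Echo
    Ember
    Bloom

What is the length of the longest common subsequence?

Match Ember [2,2], Echo [3,3], Echo [4,4], Ember [5,5], Echo [7,6], Bloom [8,7], Echo [10,8], Ember [11,9] — 8 songs in the same relative order in both. dp[12][10] = 8 confirms this is the maximum.

8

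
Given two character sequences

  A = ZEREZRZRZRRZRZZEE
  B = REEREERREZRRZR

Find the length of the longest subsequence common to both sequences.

10

Match E [2,3], then R [3,4], then E [4,6], then R [6,7], then R [8,8], then Z [9,10], then R [10,11], then R [11,12], then Z [12,13], then R [13,14] — 10 characters in the same relative order in both. dp[17][14] = 10 confirms this is the maximum.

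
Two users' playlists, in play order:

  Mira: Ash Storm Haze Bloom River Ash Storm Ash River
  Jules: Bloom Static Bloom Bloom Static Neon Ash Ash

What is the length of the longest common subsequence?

Pick Bloom at Mira[4]=Jules[4], Ash at Mira[6]=Jules[7], Ash at Mira[8]=Jules[8]; all 3 songs appear in both, in order. The LCS DP gives dp[9][8] = 3, so this is optimal.

3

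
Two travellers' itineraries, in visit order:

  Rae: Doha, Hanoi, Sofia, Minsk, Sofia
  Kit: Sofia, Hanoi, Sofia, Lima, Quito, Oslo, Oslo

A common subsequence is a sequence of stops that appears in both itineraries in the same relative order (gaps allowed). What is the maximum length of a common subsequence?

One common subsequence of length 2: Hanoi [2,2], Sofia [3,3]. dp[5][7] = 2 confirms this is the maximum.

2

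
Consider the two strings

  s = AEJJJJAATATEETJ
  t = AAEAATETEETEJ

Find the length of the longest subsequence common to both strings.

One common subsequence of length 10: A (s #1, t #2), E (s #2, t #3), A (s #7, t #4), A (s #8, t #5), T (s #9, t #6), T (s #11, t #8), E (s #12, t #9), E (s #13, t #10), T (s #14, t #11), J (s #15, t #13). Since dp[15][13] = 10, nothing longer is possible.

10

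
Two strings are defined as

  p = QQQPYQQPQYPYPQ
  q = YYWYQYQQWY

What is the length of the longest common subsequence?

5

Let dp[i][j] be the LCS length of the first i characters of p and the first j characters of q. dp[i][j] = dp[i-1][j-1]+1 when the i-th and j-th characters match, else max(dp[i-1][j], dp[i][j-1]).
    ·  Y  Y  W  Y  Q  Y  Q  Q  W  Y
 ·  0  0  0  0  0  0  0  0  0  0  0
 Q  0  0  0  0  0  1  1  1  1  1  1
 Q  0  0  0  0  0  1  1  2  2  2  2
 Q  0  0  0  0  0  1  1  2  3  3  3
 P  0  0  0  0  0  1  1  2  3  3  3
 Y  0  1  1  1  1  1  2  2  3  3  4
 Q  0  1  1  1  1  2  2  3  3  3  4
 Q  0  1  1  1  1  2  2  3  4  4  4
 P  0  1  1  1  1  2  2  3  4  4  4
 Q  0  1  1  1  1  2  2  3  4  4  4
 Y  0  1  2  2  2  2  3  3  4  4  5
 P  0  1  2  2  2  2  3  3  4  4  5
 Y  0  1  2  2  3  3  3  3  4  4  5
 P  0  1  2  2  3  3  3  3  4  4  5
 Q  0  1  2  2  3  4  4  4  4  4  5
dp[14][10] = 5. One LCS (by backtracking along matches): QYQQY.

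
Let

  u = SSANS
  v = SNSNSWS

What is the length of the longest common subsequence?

Let dp[i][j] be the LCS length of the first i characters of u and the first j characters of v. dp[i][j] = dp[i-1][j-1]+1 when the i-th and j-th characters match, else max(dp[i-1][j], dp[i][j-1]).
    ·  S  N  S  N  S  W  S
 ·  0  0  0  0  0  0  0  0
 S  0  1  1  1  1  1  1  1
 S  0  1  1  2  2  2  2  2
 A  0  1  1  2  2  2  2  2
 N  0  1  2  2  3  3  3  3
 S  0  1  2  3  3  4  4  4
dp[5][7] = 4. One LCS (by backtracking along matches): SSNS.

4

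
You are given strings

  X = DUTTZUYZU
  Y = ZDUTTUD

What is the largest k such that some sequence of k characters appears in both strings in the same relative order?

Pick D at X[1]=Y[2]; then U at X[2]=Y[3]; then T at X[3]=Y[4]; then T at X[4]=Y[5]; then U at X[6]=Y[6]; all 5 characters appear in both, in order. The LCS DP gives dp[9][7] = 5, so this is optimal.

5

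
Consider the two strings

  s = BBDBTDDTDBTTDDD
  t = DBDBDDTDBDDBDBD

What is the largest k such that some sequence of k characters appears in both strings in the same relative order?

Match B (s #2, t #2) → D (s #3, t #3) → B (s #4, t #4) → D (s #6, t #5) → D (s #7, t #6) → T (s #8, t #7) → D (s #9, t #8) → B (s #10, t #9) → D (s #13, t #11) → D (s #14, t #13) → D (s #15, t #15) — 11 characters in the same relative order in both. Since dp[15][15] = 11, nothing longer is possible.

11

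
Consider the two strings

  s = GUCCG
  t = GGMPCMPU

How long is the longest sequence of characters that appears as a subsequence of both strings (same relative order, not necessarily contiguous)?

Let dp[i][j] be the LCS length of the first i characters of s and the first j characters of t. dp[i][j] = dp[i-1][j-1]+1 when the i-th and j-th characters match, else max(dp[i-1][j], dp[i][j-1]).
    ·  G  G  M  P  C  M  P  U
 ·  0  0  0  0  0  0  0  0  0
 G  0  1  1  1  1  1  1  1  1
 U  0  1  1  1  1  1  1  1  2
 C  0  1  1  1  1  2  2  2  2
 C  0  1  1  1  1  2  2  2  2
 G  0  1  2  2  2  2  2  2  2
dp[5][8] = 2. One LCS (by backtracking along matches): GU.

2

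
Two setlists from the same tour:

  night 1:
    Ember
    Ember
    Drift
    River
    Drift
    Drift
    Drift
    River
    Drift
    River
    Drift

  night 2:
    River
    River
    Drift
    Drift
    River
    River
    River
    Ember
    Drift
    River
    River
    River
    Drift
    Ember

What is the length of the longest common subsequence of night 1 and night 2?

7

One common subsequence of length 7: River [4,2] → Drift [5,3] → Drift [6,4] → Drift [7,9] → River [8,11] → River [10,12] → Drift [11,13]. Since dp[11][14] = 7, nothing longer is possible.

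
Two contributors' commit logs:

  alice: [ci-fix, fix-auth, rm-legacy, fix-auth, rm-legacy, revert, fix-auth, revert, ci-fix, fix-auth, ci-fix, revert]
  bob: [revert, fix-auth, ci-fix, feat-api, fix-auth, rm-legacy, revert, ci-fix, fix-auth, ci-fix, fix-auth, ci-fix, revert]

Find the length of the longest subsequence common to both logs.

Match ci-fix (alice #1, bob #3); then fix-auth (alice #4, bob #5); then rm-legacy (alice #5, bob #6); then revert (alice #6, bob #7); then fix-auth (alice #7, bob #9); then ci-fix (alice #9, bob #10); then fix-auth (alice #10, bob #11); then ci-fix (alice #11, bob #12); then revert (alice #12, bob #13) — 9 commits in the same relative order in both. Since dp[12][13] = 9, nothing longer is possible.

9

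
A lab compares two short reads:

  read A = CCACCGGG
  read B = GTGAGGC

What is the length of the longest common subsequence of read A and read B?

3

Let dp[i][j] be the LCS length of the first i bases of read A and the first j bases of read B. dp[i][j] = dp[i-1][j-1]+1 when the i-th and j-th bases match, else max(dp[i-1][j], dp[i][j-1]).
    ·  G  T  G  A  G  G  C
 ·  0  0  0  0  0  0  0  0
 C  0  0  0  0  0  0  0  1
 C  0  0  0  0  0  0  0  1
 A  0  0  0  0  1  1  1  1
 C  0  0  0  0  1  1  1  2
 C  0  0  0  0  1  1  1  2
 G  0  1  1  1  1  2  2  2
 G  0  1  1  2  2  2  3  3
 G  0  1  1  2  2  3  3  3
dp[8][7] = 3. One LCS (by backtracking along matches): AGG.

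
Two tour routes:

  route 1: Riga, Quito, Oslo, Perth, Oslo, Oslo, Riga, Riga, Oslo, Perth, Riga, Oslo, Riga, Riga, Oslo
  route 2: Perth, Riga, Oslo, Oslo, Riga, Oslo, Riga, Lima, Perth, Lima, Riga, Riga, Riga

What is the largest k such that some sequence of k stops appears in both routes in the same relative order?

9

Taking Riga (route 1 #1, route 2 #2), Oslo (route 1 #3, route 2 #3), Oslo (route 1 #5, route 2 #4), Oslo (route 1 #6, route 2 #6), Riga (route 1 #7, route 2 #7), Perth (route 1 #10, route 2 #9), Riga (route 1 #11, route 2 #11), Riga (route 1 #13, route 2 #12), Riga (route 1 #14, route 2 #13) gives a common subsequence of length 9. Since dp[15][13] = 9, nothing longer is possible.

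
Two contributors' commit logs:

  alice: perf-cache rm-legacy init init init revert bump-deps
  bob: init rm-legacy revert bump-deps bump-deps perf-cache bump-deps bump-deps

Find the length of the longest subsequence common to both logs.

3

One common subsequence of length 3: rm-legacy [2,2]; then revert [6,3]; then bump-deps [7,8], and the DP table's final entry dp[7][8] is also 3, so no common subsequence is longer.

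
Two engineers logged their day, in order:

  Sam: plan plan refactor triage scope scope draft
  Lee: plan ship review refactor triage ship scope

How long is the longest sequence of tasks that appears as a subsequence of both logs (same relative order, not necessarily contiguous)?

4

Match plan (Sam #1, Lee #1) → refactor (Sam #3, Lee #4) → triage (Sam #4, Lee #5) → scope (Sam #6, Lee #7) — 4 tasks in the same relative order in both. dp[7][7] = 4 confirms this is the maximum.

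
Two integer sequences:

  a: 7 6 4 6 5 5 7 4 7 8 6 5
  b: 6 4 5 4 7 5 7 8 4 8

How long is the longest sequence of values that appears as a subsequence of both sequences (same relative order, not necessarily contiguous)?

Let dp[i][j] be the LCS length of the first i values of a and the first j values of b. dp[i][j] = dp[i-1][j-1]+1 when the i-th and j-th values match, else max(dp[i-1][j], dp[i][j-1]).
    ·  6  4  5  4  7  5  7  8  4  8
 ·  0  0  0  0  0  0  0  0  0  0  0
 7  0  0  0  0  0  1  1  1  1  1  1
 6  0  1  1  1  1  1  1  1  1  1  1
 4  0  1  2  2  2  2  2  2  2  2  2
 6  0  1  2  2  2  2  2  2  2  2  2
 5  0  1  2  3  3  3  3  3  3  3  3
 5  0  1  2  3  3  3  4  4  4  4  4
 7  0  1  2  3  3  4  4  5  5  5  5
 4  0  1  2  3  4  4  4  5  5  6  6
 7  0  1  2  3  4  5  5  5  5  6  6
 8  0  1  2  3  4  5  5  5  6  6  7
 6  0  1  2  3  4  5  5  5  6  6  7
 5  0  1  2  3  4  5  6  6  6  6  7
dp[12][10] = 7. One LCS (by backtracking along matches): 6, 4, 5, 5, 7, 4, 8.

7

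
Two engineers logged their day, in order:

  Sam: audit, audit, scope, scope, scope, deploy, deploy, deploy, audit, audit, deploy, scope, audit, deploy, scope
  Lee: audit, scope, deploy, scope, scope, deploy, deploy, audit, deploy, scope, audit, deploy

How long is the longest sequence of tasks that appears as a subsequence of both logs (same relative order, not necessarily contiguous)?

11

Taking audit (Sam #2, Lee #1), scope (Sam #3, Lee #2), scope (Sam #4, Lee #4), scope (Sam #5, Lee #5), deploy (Sam #7, Lee #6), deploy (Sam #8, Lee #7), audit (Sam #10, Lee #8), deploy (Sam #11, Lee #9), scope (Sam #12, Lee #10), audit (Sam #13, Lee #11), deploy (Sam #14, Lee #12) gives a common subsequence of length 11. The LCS DP gives dp[15][12] = 11, so this is optimal.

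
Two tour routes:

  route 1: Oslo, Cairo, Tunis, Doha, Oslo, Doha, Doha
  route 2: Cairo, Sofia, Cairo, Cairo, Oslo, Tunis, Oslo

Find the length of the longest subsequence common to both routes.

3

Pick Oslo (route 1 #1, route 2 #5) → Tunis (route 1 #3, route 2 #6) → Oslo (route 1 #5, route 2 #7); all 3 stops appear in both, in order. The LCS DP gives dp[7][7] = 3, so this is optimal.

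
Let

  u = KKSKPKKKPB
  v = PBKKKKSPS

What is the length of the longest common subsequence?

Match K [1,3] → K [2,4] → K [4,5] → K [6,6] → P [9,8] — 5 characters in the same relative order in both. Since dp[10][9] = 5, nothing longer is possible.

5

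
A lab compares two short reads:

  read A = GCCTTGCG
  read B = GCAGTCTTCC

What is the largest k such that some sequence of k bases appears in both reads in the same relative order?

Taking G [1,1]; then C [2,2]; then C [3,6]; then T [4,7]; then T [5,8]; then C [7,10] gives a common subsequence of length 6, and the DP table's final entry dp[8][10] is also 6, so no common subsequence is longer.

6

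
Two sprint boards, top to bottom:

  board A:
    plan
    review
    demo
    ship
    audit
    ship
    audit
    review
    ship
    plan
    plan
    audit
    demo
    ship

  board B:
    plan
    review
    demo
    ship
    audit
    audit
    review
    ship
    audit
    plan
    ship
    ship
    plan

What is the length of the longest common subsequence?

10

Pick plan [1,1]; then review [2,2]; then demo [3,3]; then ship [4,4]; then audit [5,5]; then audit [7,6]; then review [8,7]; then ship [9,8]; then plan [10,10]; then plan [11,13]; all 10 tasks appear in both, in order. The LCS DP gives dp[14][13] = 10, so this is optimal.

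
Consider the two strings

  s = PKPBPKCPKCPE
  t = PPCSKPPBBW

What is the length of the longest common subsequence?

5

Let dp[i][j] be the LCS length of the first i characters of s and the first j characters of t. dp[i][j] = dp[i-1][j-1]+1 when the i-th and j-th characters match, else max(dp[i-1][j], dp[i][j-1]).
    ·  P  P  C  S  K  P  P  B  B  W
 ·  0  0  0  0  0  0  0  0  0  0  0
 P  0  1  1  1  1  1  1  1  1  1  1
 K  0  1  1  1  1  2  2  2  2  2  2
 P  0  1  2  2  2  2  3  3  3  3  3
 B  0  1  2  2  2  2  3  3  4  4  4
 P  0  1  2  2  2  2  3  4  4  4  4
 K  0  1  2  2  2  3  3  4  4  4  4
 C  0  1  2  3  3  3  3  4  4  4  4
 P  0  1  2  3  3  3  4  4  4  4  4
 K  0  1  2  3  3  4  4  4  4  4  4
 C  0  1  2  3  3  4  4  4  4  4  4
 P  0  1  2  3  3  4  5  5  5  5  5
 E  0  1  2  3  3  4  5  5  5  5  5
dp[12][10] = 5. One LCS (by backtracking along matches): PPKPP.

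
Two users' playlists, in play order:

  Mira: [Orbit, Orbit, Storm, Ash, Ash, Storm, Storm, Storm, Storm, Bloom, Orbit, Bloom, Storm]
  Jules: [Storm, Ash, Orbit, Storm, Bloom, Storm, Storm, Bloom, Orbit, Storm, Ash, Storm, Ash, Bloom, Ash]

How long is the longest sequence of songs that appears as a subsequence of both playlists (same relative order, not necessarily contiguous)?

Taking Storm (Mira #3, Jules #1), Ash (Mira #4, Jules #2), Storm (Mira #6, Jules #4), Storm (Mira #8, Jules #6), Storm (Mira #9, Jules #7), Bloom (Mira #10, Jules #8), Orbit (Mira #11, Jules #9), Bloom (Mira #12, Jules #14) gives a common subsequence of length 8. dp[13][15] = 8 confirms this is the maximum.

8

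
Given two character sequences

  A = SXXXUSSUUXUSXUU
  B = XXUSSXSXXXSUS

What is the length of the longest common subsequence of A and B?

9

Taking X [3,1]; then X [4,2]; then U [5,3]; then S [6,4]; then S [7,5]; then X [10,6]; then S [12,7]; then X [13,10]; then U [14,12] gives a common subsequence of length 9. dp[15][13] = 9 confirms this is the maximum.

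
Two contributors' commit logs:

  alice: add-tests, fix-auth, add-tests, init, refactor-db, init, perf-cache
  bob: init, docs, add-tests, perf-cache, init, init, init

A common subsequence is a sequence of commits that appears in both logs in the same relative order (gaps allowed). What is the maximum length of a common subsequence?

One common subsequence of length 3: add-tests [1,3]; then init [4,6]; then init [6,7], and the DP table's final entry dp[7][7] is also 3, so no common subsequence is longer.

3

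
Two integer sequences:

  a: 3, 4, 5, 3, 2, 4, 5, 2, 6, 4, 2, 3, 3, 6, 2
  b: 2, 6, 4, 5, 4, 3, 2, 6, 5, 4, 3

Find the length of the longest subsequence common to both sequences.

7

Pick 4 (a #2, b #3); then 5 (a #3, b #4); then 3 (a #4, b #6); then 2 (a #5, b #7); then 5 (a #7, b #9); then 4 (a #10, b #10); then 3 (a #13, b #11); all 7 values appear in both, in order, and the DP table's final entry dp[15][11] is also 7, so no common subsequence is longer.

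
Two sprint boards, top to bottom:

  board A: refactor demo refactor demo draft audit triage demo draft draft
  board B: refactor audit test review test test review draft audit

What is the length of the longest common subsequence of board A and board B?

3

Taking refactor at board A[1]=board B[1], then draft at board A[5]=board B[8], then audit at board A[6]=board B[9] gives a common subsequence of length 3. The LCS DP gives dp[10][9] = 3, so this is optimal.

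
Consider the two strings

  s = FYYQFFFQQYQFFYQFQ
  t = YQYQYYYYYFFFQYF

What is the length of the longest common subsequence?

9

Match Y at s[2]=t[1]; then Y at s[3]=t[3]; then Q at s[4]=t[4]; then F at s[5]=t[10]; then F at s[6]=t[11]; then F at s[7]=t[12]; then Q at s[11]=t[13]; then Y at s[14]=t[14]; then F at s[16]=t[15] — 9 characters in the same relative order in both. The LCS DP gives dp[17][15] = 9, so this is optimal.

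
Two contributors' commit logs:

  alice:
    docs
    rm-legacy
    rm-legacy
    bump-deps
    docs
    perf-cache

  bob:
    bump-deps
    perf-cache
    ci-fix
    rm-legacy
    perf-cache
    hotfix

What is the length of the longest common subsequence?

Pick rm-legacy [3,4], perf-cache [6,5]; all 2 commits appear in both, in order. Since dp[6][6] = 2, nothing longer is possible.

2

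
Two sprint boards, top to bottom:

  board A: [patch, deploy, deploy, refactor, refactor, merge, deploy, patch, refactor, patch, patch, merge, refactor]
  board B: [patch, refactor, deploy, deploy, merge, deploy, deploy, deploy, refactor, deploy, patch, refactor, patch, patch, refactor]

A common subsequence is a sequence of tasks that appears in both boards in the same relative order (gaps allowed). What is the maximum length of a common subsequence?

Match patch at board A[1]=board B[1], then deploy at board A[2]=board B[7], then deploy at board A[3]=board B[8], then refactor at board A[5]=board B[9], then deploy at board A[7]=board B[10], then patch at board A[8]=board B[11], then refactor at board A[9]=board B[12], then patch at board A[10]=board B[13], then patch at board A[11]=board B[14], then refactor at board A[13]=board B[15] — 10 tasks in the same relative order in both, and the DP table's final entry dp[13][15] is also 10, so no common subsequence is longer.

10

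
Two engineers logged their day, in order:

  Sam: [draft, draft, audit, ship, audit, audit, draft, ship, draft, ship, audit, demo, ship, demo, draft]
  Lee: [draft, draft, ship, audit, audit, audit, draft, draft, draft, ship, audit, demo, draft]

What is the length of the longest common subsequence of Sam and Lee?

Match draft (Sam #1, Lee #1) → draft (Sam #2, Lee #2) → audit (Sam #3, Lee #4) → audit (Sam #5, Lee #5) → audit (Sam #6, Lee #6) → draft (Sam #7, Lee #8) → draft (Sam #9, Lee #9) → ship (Sam #10, Lee #10) → audit (Sam #11, Lee #11) → demo (Sam #14, Lee #12) → draft (Sam #15, Lee #13) — 11 tasks in the same relative order in both. The LCS DP gives dp[15][13] = 11, so this is optimal.

11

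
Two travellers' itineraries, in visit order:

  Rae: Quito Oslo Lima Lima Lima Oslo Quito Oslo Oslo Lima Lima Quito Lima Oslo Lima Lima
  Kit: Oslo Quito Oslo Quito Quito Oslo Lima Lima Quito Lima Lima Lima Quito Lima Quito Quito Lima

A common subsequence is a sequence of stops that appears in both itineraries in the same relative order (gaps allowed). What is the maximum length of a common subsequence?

Match Quito (Rae #1, Kit #5) → Oslo (Rae #2, Kit #6) → Lima (Rae #3, Kit #7) → Lima (Rae #4, Kit #8) → Lima (Rae #5, Kit #10) → Lima (Rae #10, Kit #11) → Lima (Rae #11, Kit #12) → Quito (Rae #12, Kit #13) → Lima (Rae #13, Kit #14) → Lima (Rae #16, Kit #17) — 10 stops in the same relative order in both. dp[16][17] = 10 confirms this is the maximum.

10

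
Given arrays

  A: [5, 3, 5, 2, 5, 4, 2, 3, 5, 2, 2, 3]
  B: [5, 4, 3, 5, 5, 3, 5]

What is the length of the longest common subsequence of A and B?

Let dp[i][j] be the LCS length of the first i values of A and the first j values of B. dp[i][j] = dp[i-1][j-1]+1 when the i-th and j-th values match, else max(dp[i-1][j], dp[i][j-1]).
    ·  5  4  3  5  5  3  5
 ·  0  0  0  0  0  0  0  0
 5  0  1  1  1  1  1  1  1
 3  0  1  1  2  2  2  2  2
 5  0  1  1  2  3  3  3  3
 2  0  1  1  2  3  3  3  3
 5  0  1  1  2  3  4  4  4
 4  0  1  2  2  3  4  4  4
 2  0  1  2  2  3  4  4  4
 3  0  1  2  3  3  4  5  5
 5  0  1  2  3  4  4  5  6
 2  0  1  2  3  4  4  5  6
 2  0  1  2  3  4  4  5  6
 3  0  1  2  3  4  4  5  6
dp[12][7] = 6. One LCS (by backtracking along matches): 5, 3, 5, 5, 3, 5.

6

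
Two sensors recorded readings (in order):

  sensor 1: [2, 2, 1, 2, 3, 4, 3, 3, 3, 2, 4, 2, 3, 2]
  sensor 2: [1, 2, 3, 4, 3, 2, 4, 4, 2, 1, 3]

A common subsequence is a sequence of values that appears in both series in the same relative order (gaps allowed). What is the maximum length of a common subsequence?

9

Taking 1 (sensor 1 #3, sensor 2 #1); then 2 (sensor 1 #4, sensor 2 #2); then 3 (sensor 1 #5, sensor 2 #3); then 4 (sensor 1 #6, sensor 2 #4); then 3 (sensor 1 #9, sensor 2 #5); then 2 (sensor 1 #10, sensor 2 #6); then 4 (sensor 1 #11, sensor 2 #8); then 2 (sensor 1 #12, sensor 2 #9); then 3 (sensor 1 #13, sensor 2 #11) gives a common subsequence of length 9. dp[14][11] = 9 confirms this is the maximum.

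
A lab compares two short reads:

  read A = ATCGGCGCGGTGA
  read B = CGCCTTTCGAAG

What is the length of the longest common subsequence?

Taking C [3,1]; then G [5,2]; then C [6,3]; then C [8,4]; then T [11,7]; then G [12,9]; then A [13,11] gives a common subsequence of length 7. Since dp[13][12] = 7, nothing longer is possible.

7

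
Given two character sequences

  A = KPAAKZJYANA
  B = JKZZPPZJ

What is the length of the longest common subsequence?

One common subsequence of length 4: K (A #1, B #2); then P (A #2, B #6); then Z (A #6, B #7); then J (A #7, B #8). The LCS DP gives dp[11][8] = 4, so this is optimal.

4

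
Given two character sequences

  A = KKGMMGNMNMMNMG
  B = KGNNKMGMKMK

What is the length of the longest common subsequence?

7

Pick K [2,1], then G [6,2], then N [7,3], then N [9,4], then M [10,6], then M [11,8], then M [13,10]; all 7 characters appear in both, in order. dp[14][11] = 7 confirms this is the maximum.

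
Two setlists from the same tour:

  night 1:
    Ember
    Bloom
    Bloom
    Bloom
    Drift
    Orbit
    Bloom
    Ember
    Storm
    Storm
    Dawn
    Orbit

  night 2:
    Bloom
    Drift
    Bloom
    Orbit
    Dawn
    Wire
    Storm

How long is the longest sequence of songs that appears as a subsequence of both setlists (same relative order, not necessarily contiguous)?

4

Match Bloom (night 1 #2, night 2 #1), Bloom (night 1 #4, night 2 #3), Orbit (night 1 #6, night 2 #4), Storm (night 1 #10, night 2 #7) — 4 songs in the same relative order in both. Since dp[12][7] = 4, nothing longer is possible.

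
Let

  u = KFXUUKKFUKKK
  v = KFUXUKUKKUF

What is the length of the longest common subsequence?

Taking K [1,1], then F [2,2], then X [3,4], then U [4,5], then U [5,7], then K [6,8], then K [7,9], then F [8,11] gives a common subsequence of length 8. The LCS DP gives dp[12][11] = 8, so this is optimal.

8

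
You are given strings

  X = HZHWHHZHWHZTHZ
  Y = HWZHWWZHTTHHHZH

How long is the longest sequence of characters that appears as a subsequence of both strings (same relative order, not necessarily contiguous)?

Taking H (X #1, Y #1), Z (X #2, Y #3), H (X #3, Y #4), W (X #4, Y #6), H (X #5, Y #8), H (X #6, Y #11), H (X #8, Y #12), H (X #10, Y #13), Z (X #11, Y #14), H (X #13, Y #15) gives a common subsequence of length 10. Since dp[14][15] = 10, nothing longer is possible.

10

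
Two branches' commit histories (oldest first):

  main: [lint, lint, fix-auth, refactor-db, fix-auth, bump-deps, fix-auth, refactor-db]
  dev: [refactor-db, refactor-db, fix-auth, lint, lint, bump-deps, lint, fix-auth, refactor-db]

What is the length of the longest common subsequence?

Match lint [1,4], then lint [2,5], then bump-deps [6,6], then fix-auth [7,8], then refactor-db [8,9] — 5 commits in the same relative order in both. The LCS DP gives dp[8][9] = 5, so this is optimal.

5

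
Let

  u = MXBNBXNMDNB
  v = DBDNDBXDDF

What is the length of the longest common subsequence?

Taking B at u[3]=v[2] → N at u[4]=v[4] → B at u[5]=v[6] → X at u[6]=v[7] → D at u[9]=v[9] gives a common subsequence of length 5. dp[11][10] = 5 confirms this is the maximum.

5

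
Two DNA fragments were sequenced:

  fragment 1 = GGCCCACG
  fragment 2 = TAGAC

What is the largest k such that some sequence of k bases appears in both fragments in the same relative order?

One common subsequence of length 3: G (fragment 1 #2, fragment 2 #3), A (fragment 1 #6, fragment 2 #4), C (fragment 1 #7, fragment 2 #5). The LCS DP gives dp[8][5] = 3, so this is optimal.

3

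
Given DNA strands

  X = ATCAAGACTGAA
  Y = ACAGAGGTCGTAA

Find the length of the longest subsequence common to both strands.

9

Pick A [1,1], then C [3,2], then A [4,3], then A [5,5], then G [6,7], then C [8,9], then T [9,11], then A [11,12], then A [12,13]; all 9 bases appear in both, in order, and the DP table's final entry dp[12][13] is also 9, so no common subsequence is longer.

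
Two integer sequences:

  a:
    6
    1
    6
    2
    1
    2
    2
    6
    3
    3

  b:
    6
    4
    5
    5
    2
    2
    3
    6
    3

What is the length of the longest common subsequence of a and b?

5

Let dp[i][j] be the LCS length of the first i values of a and the first j values of b. dp[i][j] = dp[i-1][j-1]+1 when the i-th and j-th values match, else max(dp[i-1][j], dp[i][j-1]).
    ·  6  4  5  5  2  2  3  6  3
 ·  0  0  0  0  0  0  0  0  0  0
 6  0  1  1  1  1  1  1  1  1  1
 1  0  1  1  1  1  1  1  1  1  1
 6  0  1  1  1  1  1  1  1  2  2
 2  0  1  1  1  1  2  2  2  2  2
 1  0  1  1  1  1  2  2  2  2  2
 2  0  1  1  1  1  2  3  3  3  3
 2  0  1  1  1  1  2  3  3  3  3
 6  0  1  1  1  1  2  3  3  4  4
 3  0  1  1  1  1  2  3  4  4  5
 3  0  1  1  1  1  2  3  4  4  5
dp[10][9] = 5. One LCS (by backtracking along matches): 6, 2, 2, 6, 3.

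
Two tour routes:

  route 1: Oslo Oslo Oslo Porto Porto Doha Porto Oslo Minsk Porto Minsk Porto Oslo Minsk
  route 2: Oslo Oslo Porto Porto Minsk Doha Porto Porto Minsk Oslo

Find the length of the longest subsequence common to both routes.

One common subsequence of length 9: Oslo [2,1], then Oslo [3,2], then Porto [4,3], then Porto [5,4], then Doha [6,6], then Porto [7,7], then Porto [10,8], then Minsk [11,9], then Oslo [13,10]. The LCS DP gives dp[14][10] = 9, so this is optimal.

9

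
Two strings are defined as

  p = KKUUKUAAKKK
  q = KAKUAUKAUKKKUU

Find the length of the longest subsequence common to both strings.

9

One common subsequence of length 9: K [1,1]; then K [2,3]; then U [3,4]; then U [4,6]; then K [5,7]; then U [6,9]; then K [9,10]; then K [10,11]; then K [11,12], and the DP table's final entry dp[11][14] is also 9, so no common subsequence is longer.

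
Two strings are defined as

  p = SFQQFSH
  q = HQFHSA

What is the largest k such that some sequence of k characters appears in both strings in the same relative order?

3

Match Q at p[4]=q[2]; then F at p[5]=q[3]; then S at p[6]=q[5] — 3 characters in the same relative order in both. Since dp[7][6] = 3, nothing longer is possible.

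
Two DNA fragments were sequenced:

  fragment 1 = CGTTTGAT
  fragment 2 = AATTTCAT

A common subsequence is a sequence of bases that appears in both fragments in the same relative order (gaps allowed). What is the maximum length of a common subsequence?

Let dp[i][j] be the LCS length of the first i bases of fragment 1 and the first j bases of fragment 2. dp[i][j] = dp[i-1][j-1]+1 when the i-th and j-th bases match, else max(dp[i-1][j], dp[i][j-1]).
    ·  A  A  T  T  T  C  A  T
 ·  0  0  0  0  0  0  0  0  0
 C  0  0  0  0  0  0  1  1  1
 G  0  0  0  0  0  0  1  1  1
 T  0  0  0  1  1  1  1  1  2
 T  0  0  0  1  2  2  2  2  2
 T  0  0  0  1  2  3  3  3  3
 G  0  0  0  1  2  3  3  3  3
 A  0  1  1  1  2  3  3  4  4
 T  0  1  1  2  2  3  3  4  5
dp[8][8] = 5. One LCS (by backtracking along matches): TTTAT.

5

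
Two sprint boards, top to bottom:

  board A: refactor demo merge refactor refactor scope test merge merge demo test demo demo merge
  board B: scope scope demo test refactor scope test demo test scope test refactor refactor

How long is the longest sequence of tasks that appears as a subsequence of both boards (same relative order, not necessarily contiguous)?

6

Match demo (board A #2, board B #3), refactor (board A #5, board B #5), scope (board A #6, board B #6), test (board A #7, board B #7), demo (board A #10, board B #8), test (board A #11, board B #11) — 6 tasks in the same relative order in both. dp[14][13] = 6 confirms this is the maximum.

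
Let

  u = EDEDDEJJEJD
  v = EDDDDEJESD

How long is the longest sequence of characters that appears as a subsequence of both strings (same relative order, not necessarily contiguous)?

8

Taking E at u[1]=v[1]; then D at u[2]=v[3]; then D at u[4]=v[4]; then D at u[5]=v[5]; then E at u[6]=v[6]; then J at u[8]=v[7]; then E at u[9]=v[8]; then D at u[11]=v[10] gives a common subsequence of length 8. dp[11][10] = 8 confirms this is the maximum.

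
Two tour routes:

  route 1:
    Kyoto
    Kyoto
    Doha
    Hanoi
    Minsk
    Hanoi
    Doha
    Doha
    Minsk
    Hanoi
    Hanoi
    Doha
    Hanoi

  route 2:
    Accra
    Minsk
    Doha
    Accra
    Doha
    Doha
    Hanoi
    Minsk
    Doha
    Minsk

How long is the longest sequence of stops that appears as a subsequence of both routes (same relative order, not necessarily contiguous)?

5

One common subsequence of length 5: Doha at route 1[3]=route 2[6], then Hanoi at route 1[4]=route 2[7], then Minsk at route 1[5]=route 2[8], then Doha at route 1[8]=route 2[9], then Minsk at route 1[9]=route 2[10]. Since dp[13][10] = 5, nothing longer is possible.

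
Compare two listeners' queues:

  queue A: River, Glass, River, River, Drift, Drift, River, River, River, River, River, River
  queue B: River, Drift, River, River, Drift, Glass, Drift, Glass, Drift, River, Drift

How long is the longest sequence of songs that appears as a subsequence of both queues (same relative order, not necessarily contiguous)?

6

Match River at queue A[1]=queue B[1], River at queue A[3]=queue B[3], River at queue A[4]=queue B[4], Drift at queue A[5]=queue B[7], Drift at queue A[6]=queue B[9], River at queue A[7]=queue B[10] — 6 songs in the same relative order in both, and the DP table's final entry dp[12][11] is also 6, so no common subsequence is longer.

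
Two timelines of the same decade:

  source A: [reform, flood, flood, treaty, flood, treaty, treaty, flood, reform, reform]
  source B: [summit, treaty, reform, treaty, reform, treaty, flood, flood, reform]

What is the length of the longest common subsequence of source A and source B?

Taking reform [1,5]; then treaty [4,6]; then flood [5,7]; then flood [8,8]; then reform [10,9] gives a common subsequence of length 5. The LCS DP gives dp[10][9] = 5, so this is optimal.

5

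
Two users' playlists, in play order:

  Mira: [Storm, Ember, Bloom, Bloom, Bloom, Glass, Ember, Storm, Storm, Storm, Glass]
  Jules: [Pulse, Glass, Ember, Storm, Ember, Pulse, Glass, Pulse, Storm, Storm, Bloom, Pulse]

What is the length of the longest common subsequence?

Taking Storm [1,4]; then Ember [2,5]; then Glass [6,7]; then Storm [8,9]; then Storm [9,10] gives a common subsequence of length 5. Since dp[11][12] = 5, nothing longer is possible.

5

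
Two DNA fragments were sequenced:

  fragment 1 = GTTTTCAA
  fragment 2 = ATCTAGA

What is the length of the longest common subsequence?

Let dp[i][j] be the LCS length of the first i bases of fragment 1 and the first j bases of fragment 2. dp[i][j] = dp[i-1][j-1]+1 when the i-th and j-th bases match, else max(dp[i-1][j], dp[i][j-1]).
    ·  A  T  C  T  A  G  A
 ·  0  0  0  0  0  0  0  0
 G  0  0  0  0  0  0  1  1
 T  0  0  1  1  1  1  1  1
 T  0  0  1  1  2  2  2  2
 T  0  0  1  1  2  2  2  2
 T  0  0  1  1  2  2  2  2
 C  0  0  1  2  2  2  2  2
 A  0  1  1  2  2  3  3  3
 A  0  1  1  2  2  3  3  4
dp[8][7] = 4. One LCS (by backtracking along matches): TTAA.

4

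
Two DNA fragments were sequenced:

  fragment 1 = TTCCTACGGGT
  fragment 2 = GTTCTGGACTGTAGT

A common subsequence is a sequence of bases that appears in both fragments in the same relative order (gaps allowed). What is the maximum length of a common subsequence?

9

Match T at fragment 1[1]=fragment 2[2], T at fragment 1[2]=fragment 2[3], C at fragment 1[4]=fragment 2[4], T at fragment 1[5]=fragment 2[5], A at fragment 1[6]=fragment 2[8], C at fragment 1[7]=fragment 2[9], G at fragment 1[8]=fragment 2[11], G at fragment 1[10]=fragment 2[14], T at fragment 1[11]=fragment 2[15] — 9 bases in the same relative order in both. dp[11][15] = 9 confirms this is the maximum.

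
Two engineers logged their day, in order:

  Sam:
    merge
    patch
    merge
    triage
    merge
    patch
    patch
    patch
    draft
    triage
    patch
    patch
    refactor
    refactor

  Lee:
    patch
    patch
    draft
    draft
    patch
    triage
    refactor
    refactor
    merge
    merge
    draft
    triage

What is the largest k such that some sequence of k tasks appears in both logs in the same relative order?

One common subsequence of length 6: patch at Sam[2]=Lee[1], patch at Sam[6]=Lee[2], patch at Sam[8]=Lee[5], triage at Sam[10]=Lee[6], refactor at Sam[13]=Lee[7], refactor at Sam[14]=Lee[8]. Since dp[14][12] = 6, nothing longer is possible.

6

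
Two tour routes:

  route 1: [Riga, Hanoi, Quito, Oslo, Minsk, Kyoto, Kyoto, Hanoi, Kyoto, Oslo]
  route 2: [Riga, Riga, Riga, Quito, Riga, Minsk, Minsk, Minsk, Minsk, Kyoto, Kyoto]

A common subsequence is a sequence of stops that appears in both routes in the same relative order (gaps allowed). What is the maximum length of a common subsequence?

5

Match Riga (route 1 #1, route 2 #3), Quito (route 1 #3, route 2 #4), Minsk (route 1 #5, route 2 #9), Kyoto (route 1 #7, route 2 #10), Kyoto (route 1 #9, route 2 #11) — 5 stops in the same relative order in both. Since dp[10][11] = 5, nothing longer is possible.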